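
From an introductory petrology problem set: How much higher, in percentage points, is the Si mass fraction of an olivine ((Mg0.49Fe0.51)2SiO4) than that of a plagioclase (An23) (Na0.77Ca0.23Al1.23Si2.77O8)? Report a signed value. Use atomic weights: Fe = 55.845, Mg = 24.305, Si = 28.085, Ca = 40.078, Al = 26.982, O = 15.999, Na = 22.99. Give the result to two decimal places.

First mineral: 28.085 g Si in 172.862 g formula = 16.25 wt% Si.
Second mineral: 77.795 g Si in 265.896 g formula = 29.26 wt% Si.
16.25% − 29.26% gives a difference of -13.01 percentage points.

-13.01 percentage points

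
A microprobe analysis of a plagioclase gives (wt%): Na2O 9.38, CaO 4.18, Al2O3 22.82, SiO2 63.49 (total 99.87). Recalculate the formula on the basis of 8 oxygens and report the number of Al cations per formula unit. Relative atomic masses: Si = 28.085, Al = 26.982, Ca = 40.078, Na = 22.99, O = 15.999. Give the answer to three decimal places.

1.189 Al apfu

Na2O: 9.38/61.979 = 0.15134 mol → 0.30268 mol Na, 0.15134 mol O.
CaO: 4.18/56.077 = 0.07454 mol → 0.07454 mol Ca, 0.07454 mol O.
Al2O3: 22.82/101.961 = 0.22381 mol → 0.44762 mol Al, 0.67143 mol O.
SiO2: 63.49/60.083 = 1.05670 mol → 1.05670 mol Si, 2.11340 mol O.
Total oxygen = 3.01071 mol. Normalization factor = 8/3.01071 = 2.65718.
Al per 8 O = 0.44762 × 2.65718 = 1.189.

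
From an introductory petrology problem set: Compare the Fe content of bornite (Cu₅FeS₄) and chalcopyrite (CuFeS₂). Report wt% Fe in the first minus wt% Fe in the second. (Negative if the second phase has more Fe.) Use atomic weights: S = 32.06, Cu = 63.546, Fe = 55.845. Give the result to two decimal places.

M(Cu₅FeS₄) = 501.815 g/mol, so wt% Fe = 55.845/501.815 × 100 = 11.13%.
M(CuFeS₂) = 183.511 g/mol, so wt% Fe = 55.845/183.511 × 100 = 30.43%.
11.13 − 30.43 = -19.30 pp.

-19.30 percentage points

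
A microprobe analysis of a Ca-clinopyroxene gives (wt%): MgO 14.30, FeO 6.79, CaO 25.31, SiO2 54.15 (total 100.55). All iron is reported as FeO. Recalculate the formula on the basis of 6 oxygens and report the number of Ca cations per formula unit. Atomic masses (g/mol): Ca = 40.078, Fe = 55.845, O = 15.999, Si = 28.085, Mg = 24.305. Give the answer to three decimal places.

1.002 Ca apfu

14.30 wt% MgO ÷ 40.304 g/mol = 0.35480 mol, giving 0.35480 Mg and 0.35480 O.
6.79 wt% FeO ÷ 71.844 g/mol = 0.09451 mol, giving 0.09451 Fe and 0.09451 O.
25.31 wt% CaO ÷ 56.077 g/mol = 0.45134 mol, giving 0.45134 Ca and 0.45134 O.
54.15 wt% SiO2 ÷ 60.083 g/mol = 0.90125 mol, giving 0.90125 Si and 1.80250 O.
Oxygen sums to 2.70315; scaling by 6/2.70315 = 2.21963 puts the formula on 6 O.
Ca: 0.45134 × 2.21963 = 1.002 atoms per formula unit.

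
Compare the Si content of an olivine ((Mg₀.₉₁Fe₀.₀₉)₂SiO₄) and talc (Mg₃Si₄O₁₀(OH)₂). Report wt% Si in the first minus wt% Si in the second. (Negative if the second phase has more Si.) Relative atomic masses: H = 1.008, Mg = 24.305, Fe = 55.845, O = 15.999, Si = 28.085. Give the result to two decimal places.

-10.43 percentage points

Si in (Mg₀.₉₁Fe₀.₀₉)₂SiO₄: molar mass 146.368 g/mol; 1×28.085 = 28.085 g → 19.19 wt%.
Si in Mg₃Si₄O₁₀(OH)₂: molar mass 379.259 g/mol; 4×28.085 = 112.340 g → 29.62 wt%.
Difference = 19.19 − 29.62 = -10.43 percentage points.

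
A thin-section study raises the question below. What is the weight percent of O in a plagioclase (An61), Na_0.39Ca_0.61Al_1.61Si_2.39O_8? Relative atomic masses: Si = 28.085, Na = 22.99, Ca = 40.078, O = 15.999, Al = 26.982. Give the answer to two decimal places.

47.06 wt%

M(Na_0.39Ca_0.61Al_1.61Si_2.39O_8) = 271.970 g/mol.
O contributes 8 × 15.999 = 127.992 g per mole.
127.992/271.970 = 0.4706 → 47.06%.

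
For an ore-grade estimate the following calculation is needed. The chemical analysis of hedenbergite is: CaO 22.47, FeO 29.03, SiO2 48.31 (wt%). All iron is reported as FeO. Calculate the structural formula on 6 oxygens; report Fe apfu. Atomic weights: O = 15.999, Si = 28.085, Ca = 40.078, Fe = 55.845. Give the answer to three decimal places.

1.005 Fe apfu

CaO: 22.47/56.077 = 0.40070 mol → 0.40070 mol Ca, 0.40070 mol O.
FeO: 29.03/71.844 = 0.40407 mol → 0.40407 mol Fe, 0.40407 mol O.
SiO2: 48.31/60.083 = 0.80405 mol → 0.80405 mol Si, 1.60810 mol O.
Total oxygen = 2.41287 mol. Normalization factor = 6/2.41287 = 2.48667.
Fe per 6 O = 0.40407 × 2.48667 = 1.005.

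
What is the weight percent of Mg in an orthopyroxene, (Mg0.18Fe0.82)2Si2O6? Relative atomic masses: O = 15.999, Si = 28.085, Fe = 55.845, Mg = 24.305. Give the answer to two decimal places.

3.47 wt%

M((Mg0.18Fe0.82)2Si2O6) = 252.500 g/mol.
Mg contributes 0.36 × 24.305 = 8.750 g per mole.
8.750/252.500 = 0.0347 → 3.47%.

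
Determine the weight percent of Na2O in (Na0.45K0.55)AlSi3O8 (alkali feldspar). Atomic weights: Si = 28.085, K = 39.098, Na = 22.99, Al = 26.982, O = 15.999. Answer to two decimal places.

5.14 wt%

Molar mass of (Na0.45K0.55)AlSi3O8 = 0.45·22.99 + 0.55·39.098 + 1·26.982 + 3·28.085 + 8·15.999 = 271.078 g/mol.
Each formula unit contains 0.45 Na, equivalent to 0.45/2 = 0.2250 mol Na2O.
M(Na2O) = 2×22.99 + 1×15.999 = 61.979 g/mol.
Mass of Na2O per formula unit = 0.2250 × 61.979 = 13.945 g.
Na2O wt% = 13.945 / 271.078 × 100 = 5.14%.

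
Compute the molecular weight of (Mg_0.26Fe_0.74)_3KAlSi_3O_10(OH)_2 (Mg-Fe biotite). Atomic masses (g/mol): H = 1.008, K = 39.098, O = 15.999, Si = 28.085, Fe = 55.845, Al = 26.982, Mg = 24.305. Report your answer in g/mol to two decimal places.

487.27 g/mol

The formula mass is the sum 0.78(24.305) + 2.22(55.845) + 1(39.098) + 1(26.982) + 3(28.085) + 12(15.999) + 2(1.008).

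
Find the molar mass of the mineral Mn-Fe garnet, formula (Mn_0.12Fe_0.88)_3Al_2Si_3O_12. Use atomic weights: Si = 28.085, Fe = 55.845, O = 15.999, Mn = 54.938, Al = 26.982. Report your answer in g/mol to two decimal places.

497.42 g/mol

Mn: 0.36 × 54.938 = 19.7777
Fe: 2.64 × 55.845 = 147.4308
Al: 2 × 26.982 = 53.9640
Si: 3 × 28.085 = 84.2550
O: 12 × 15.999 = 191.9880
Summing the contributions gives the formula mass.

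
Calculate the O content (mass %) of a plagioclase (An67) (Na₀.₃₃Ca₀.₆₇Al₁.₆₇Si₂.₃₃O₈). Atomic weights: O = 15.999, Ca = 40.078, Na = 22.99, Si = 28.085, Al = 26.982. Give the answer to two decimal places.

46.90 mass %

Molar mass of Na₀.₃₃Ca₀.₆₇Al₁.₆₇Si₂.₃₃O₈: 0.33*22.99 + 0.67*40.078 + 1.67*26.982 + 2.33*28.085 + 8*15.999 = 272.929 g/mol.
Mass of O per formula unit: 8 × 15.999 = 127.992 g.
Weight fraction O = 127.992 / 272.929 = 0.4690.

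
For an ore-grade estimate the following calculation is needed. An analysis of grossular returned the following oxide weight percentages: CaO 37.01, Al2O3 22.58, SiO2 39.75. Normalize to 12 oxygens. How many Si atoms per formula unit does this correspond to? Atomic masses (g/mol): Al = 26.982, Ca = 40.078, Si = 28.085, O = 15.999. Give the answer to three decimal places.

37.01 wt% CaO ÷ 56.077 g/mol = 0.65999 mol, giving 0.65999 Ca and 0.65999 O.
22.58 wt% Al2O3 ÷ 101.961 g/mol = 0.22146 mol, giving 0.44292 Al and 0.66438 O.
39.75 wt% SiO2 ÷ 60.083 g/mol = 0.66158 mol, giving 0.66158 Si and 1.32316 O.
Oxygen sums to 2.64753; scaling by 12/2.64753 = 4.53253 puts the formula on 12 O.
Si: 0.66158 × 4.53253 = 2.999 atoms per formula unit.

2.999 Si apfu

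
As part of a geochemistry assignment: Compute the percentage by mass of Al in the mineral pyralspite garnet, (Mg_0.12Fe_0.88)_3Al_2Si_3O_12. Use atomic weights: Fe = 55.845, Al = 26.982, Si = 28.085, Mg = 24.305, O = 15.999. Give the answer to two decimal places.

11.09 wt%

Formula mass = 0.36*24.305 + 2.64*55.845 + 2*26.982 + 3*28.085 + 12*15.999 = 486.388 g/mol, of which 53.964 g is Al.
So Al makes up 53.964/486.388 = 0.1109 of the mass, i.e. 11.09%.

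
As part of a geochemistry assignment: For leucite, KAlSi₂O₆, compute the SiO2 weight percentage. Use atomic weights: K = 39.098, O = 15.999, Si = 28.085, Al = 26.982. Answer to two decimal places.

M(KAlSi₂O₆) = 218.244 g/mol; M(SiO2) = 60.083 g/mol.
Moles SiO2 per formula unit = 2 Si ÷ 1 = 2.0000.
SiO2 fraction = (2.0000 × 60.083) / 218.244 = 120.166/218.244 = 0.5506.

55.06 wt%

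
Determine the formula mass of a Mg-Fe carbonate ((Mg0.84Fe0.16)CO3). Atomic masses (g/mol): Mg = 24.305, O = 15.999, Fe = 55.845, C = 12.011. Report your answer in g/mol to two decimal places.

89.36 g/mol

M = 0.84×24.305 + 0.16×55.845 + 1×12.011 + 3×15.999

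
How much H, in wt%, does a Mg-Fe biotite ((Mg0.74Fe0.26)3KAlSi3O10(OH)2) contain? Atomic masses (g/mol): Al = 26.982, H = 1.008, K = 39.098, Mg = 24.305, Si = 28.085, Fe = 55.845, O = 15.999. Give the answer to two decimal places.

0.46 wt%

Molar mass of (Mg0.74Fe0.26)3KAlSi3O10(OH)2: 2.22·24.305 + 0.78·55.845 + 1·39.098 + 1·26.982 + 3·28.085 + 12·15.999 + 2·1.008 = 441.855 g/mol.
Mass of H per formula unit: 2 × 1.008 = 2.016 g.
Weight fraction H = 2.016 / 441.855 = 0.0046.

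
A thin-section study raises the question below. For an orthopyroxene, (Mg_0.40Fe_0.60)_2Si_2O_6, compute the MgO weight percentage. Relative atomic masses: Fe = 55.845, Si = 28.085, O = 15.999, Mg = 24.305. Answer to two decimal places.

13.51 wt%

Molar mass of (Mg_0.40Fe_0.60)_2Si_2O_6 = 0.80*24.305 + 1.20*55.845 + 2*28.085 + 6*15.999 = 238.622 g/mol.
Each formula unit contains 0.80 Mg, equivalent to 0.80/1 = 0.8000 mol MgO.
M(MgO) = 1×24.305 + 1×15.999 = 40.304 g/mol.
Mass of MgO per formula unit = 0.8000 × 40.304 = 32.243 g.
MgO wt% = 32.243 / 238.622 × 100 = 13.51%.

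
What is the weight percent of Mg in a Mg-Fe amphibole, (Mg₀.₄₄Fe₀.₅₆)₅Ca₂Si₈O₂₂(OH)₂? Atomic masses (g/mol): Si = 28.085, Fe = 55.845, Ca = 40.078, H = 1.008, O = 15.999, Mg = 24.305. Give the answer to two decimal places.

Molar mass of (Mg₀.₄₄Fe₀.₅₆)₅Ca₂Si₈O₂₂(OH)₂: 2.20×24.305 + 2.80×55.845 + 2×40.078 + 8×28.085 + 24×15.999 + 2×1.008 = 900.665 g/mol.
Mass of Mg per formula unit: 2.20 × 24.305 = 53.471 g.
Weight fraction Mg = 53.471 / 900.665 = 0.0594.

5.94 wt%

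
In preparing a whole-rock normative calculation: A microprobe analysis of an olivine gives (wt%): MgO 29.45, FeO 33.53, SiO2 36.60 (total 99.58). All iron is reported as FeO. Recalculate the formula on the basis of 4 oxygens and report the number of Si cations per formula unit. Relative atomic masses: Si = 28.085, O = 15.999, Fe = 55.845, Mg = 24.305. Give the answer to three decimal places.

1.009 Si apfu

MgO (M=40.304): mol = 0.73070; Mg = 0.73070, O = 0.73070.
FeO (M=71.844): mol = 0.46671; Fe = 0.46671, O = 0.46671.
SiO2 (M=60.083): mol = 0.60916; Si = 0.60916, O = 1.21832.
ΣO = 2.41573; factor = 4/ΣO = 1.65581.
Si apfu = 0.60916 × 1.65581 = 1.009.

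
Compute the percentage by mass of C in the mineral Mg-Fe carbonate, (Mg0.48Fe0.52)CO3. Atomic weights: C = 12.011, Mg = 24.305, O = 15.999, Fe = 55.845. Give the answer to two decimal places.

M((Mg0.48Fe0.52)CO3) = 100.714 g/mol.
C contributes 1 × 12.011 = 12.011 g per mole.
12.011/100.714 = 0.1193 → 11.93%.

11.93 weight percent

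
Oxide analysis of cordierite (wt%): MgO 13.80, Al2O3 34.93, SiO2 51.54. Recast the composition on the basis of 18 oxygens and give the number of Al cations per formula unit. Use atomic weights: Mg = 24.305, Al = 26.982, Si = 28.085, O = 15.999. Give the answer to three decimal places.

13.80 wt% MgO ÷ 40.304 g/mol = 0.34240 mol, giving 0.34240 Mg and 0.34240 O.
34.93 wt% Al2O3 ÷ 101.961 g/mol = 0.34258 mol, giving 0.68516 Al and 1.02774 O.
51.54 wt% SiO2 ÷ 60.083 g/mol = 0.85781 mol, giving 0.85781 Si and 1.71562 O.
Oxygen sums to 3.08576; scaling by 18/3.08576 = 5.83325 puts the formula on 18 O.
Al: 0.68516 × 5.83325 = 3.997 atoms per formula unit.

3.997 Al apfu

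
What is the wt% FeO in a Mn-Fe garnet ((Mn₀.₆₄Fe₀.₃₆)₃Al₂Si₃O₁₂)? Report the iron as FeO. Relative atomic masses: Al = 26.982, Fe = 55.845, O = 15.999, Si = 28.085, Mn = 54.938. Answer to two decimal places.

15.64 wt%

Molar mass of (Mn₀.₆₄Fe₀.₃₆)₃Al₂Si₃O₁₂ = 1.92·54.938 + 1.08·55.845 + 2·26.982 + 3·28.085 + 12·15.999 = 496.001 g/mol.
Each formula unit contains 1.08 Fe, equivalent to 1.08/1 = 1.0800 mol FeO.
M(FeO) = 1×55.845 + 1×15.999 = 71.844 g/mol.
Mass of FeO per formula unit = 1.0800 × 71.844 = 77.592 g.
FeO wt% = 77.592 / 496.001 × 100 = 15.64%.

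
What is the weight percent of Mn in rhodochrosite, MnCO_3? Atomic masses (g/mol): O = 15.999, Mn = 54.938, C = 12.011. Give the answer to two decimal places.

47.79 wt%

Formula mass = 1*54.938 + 1*12.011 + 3*15.999 = 114.946 g/mol, of which 54.938 g is Mn.
So Mn makes up 54.938/114.946 = 0.4779 of the mass, i.e. 47.79%.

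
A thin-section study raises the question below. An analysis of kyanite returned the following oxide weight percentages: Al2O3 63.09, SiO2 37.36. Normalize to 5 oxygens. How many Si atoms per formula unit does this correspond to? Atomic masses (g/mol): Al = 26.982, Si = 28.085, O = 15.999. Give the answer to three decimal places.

1.003 Si apfu

63.09 wt% Al2O3 ÷ 101.961 g/mol = 0.61877 mol, giving 1.23754 Al and 1.85631 O.
37.36 wt% SiO2 ÷ 60.083 g/mol = 0.62181 mol, giving 0.62181 Si and 1.24362 O.
Oxygen sums to 3.09993; scaling by 5/3.09993 = 1.61294 puts the formula on 5 O.
Si: 0.62181 × 1.61294 = 1.003 atoms per formula unit.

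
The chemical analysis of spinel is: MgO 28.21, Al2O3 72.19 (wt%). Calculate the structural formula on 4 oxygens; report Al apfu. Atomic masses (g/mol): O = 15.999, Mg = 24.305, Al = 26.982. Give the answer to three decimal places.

MgO (M=40.304): mol = 0.69993; Mg = 0.69993, O = 0.69993.
Al2O3 (M=101.961): mol = 0.70802; Al = 1.41604, O = 2.12406.
ΣO = 2.82399; factor = 4/ΣO = 1.41644.
Al apfu = 1.41604 × 1.41644 = 2.006.

2.006 Al apfu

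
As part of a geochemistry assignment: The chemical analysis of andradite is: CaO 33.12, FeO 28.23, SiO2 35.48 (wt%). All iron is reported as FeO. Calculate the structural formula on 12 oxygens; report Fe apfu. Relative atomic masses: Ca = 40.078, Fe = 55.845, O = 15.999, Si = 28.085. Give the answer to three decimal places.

2.178 Fe apfu

CaO (M=56.077): mol = 0.59062; Ca = 0.59062, O = 0.59062.
FeO (M=71.844): mol = 0.39293; Fe = 0.39293, O = 0.39293.
SiO2 (M=60.083): mol = 0.59052; Si = 0.59052, O = 1.18104.
ΣO = 2.16459; factor = 12/ΣO = 5.54378.
Fe apfu = 0.39293 × 5.54378 = 2.178.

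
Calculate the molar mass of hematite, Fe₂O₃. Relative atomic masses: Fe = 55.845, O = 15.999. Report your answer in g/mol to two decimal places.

159.69 g/mol

The formula mass is the sum 2*55.845 + 3*15.999.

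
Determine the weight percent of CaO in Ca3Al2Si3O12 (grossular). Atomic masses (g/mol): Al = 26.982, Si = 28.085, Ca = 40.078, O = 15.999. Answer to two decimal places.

Formula mass = 450.441 g/mol.
3 Ca → 3.0000 mol CaO per formula unit; M(CaO) = 56.077, so CaO mass = 168.231 g.
168.231/450.441 × 100 = 37.35 wt%.

37.35 wt%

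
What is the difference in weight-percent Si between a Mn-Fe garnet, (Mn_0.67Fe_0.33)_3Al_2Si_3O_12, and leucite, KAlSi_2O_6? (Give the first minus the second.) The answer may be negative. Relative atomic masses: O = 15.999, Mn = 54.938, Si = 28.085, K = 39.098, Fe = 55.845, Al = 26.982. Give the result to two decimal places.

M((Mn_0.67Fe_0.33)_3Al_2Si_3O_12) = 495.919 g/mol, so wt% Si = 84.255/495.919 × 100 = 16.99%.
M(KAlSi_2O_6) = 218.244 g/mol, so wt% Si = 56.170/218.244 × 100 = 25.74%.
16.99 − 25.74 = -8.75 pp.

-8.75 percentage points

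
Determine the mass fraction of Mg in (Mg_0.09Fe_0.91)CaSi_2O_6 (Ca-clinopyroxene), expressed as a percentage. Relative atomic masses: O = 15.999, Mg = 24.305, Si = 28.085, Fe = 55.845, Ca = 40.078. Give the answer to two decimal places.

0.89 weight percent

Molar mass of (Mg_0.09Fe_0.91)CaSi_2O_6: 0.09·24.305 + 0.91·55.845 + 1·40.078 + 2·28.085 + 6·15.999 = 245.248 g/mol.
Mass of Mg per formula unit: 0.09 × 24.305 = 2.187 g.
Weight fraction Mg = 2.187 / 245.248 = 0.0089.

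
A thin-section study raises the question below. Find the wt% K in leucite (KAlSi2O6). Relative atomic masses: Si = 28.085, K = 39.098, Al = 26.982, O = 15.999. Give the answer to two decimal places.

Molar mass of KAlSi2O6: 1*39.098 + 1*26.982 + 2*28.085 + 6*15.999 = 218.244 g/mol.
Mass of K per formula unit: 1 × 39.098 = 39.098 g.
Weight fraction K = 39.098 / 218.244 = 0.1791.

17.91 wt%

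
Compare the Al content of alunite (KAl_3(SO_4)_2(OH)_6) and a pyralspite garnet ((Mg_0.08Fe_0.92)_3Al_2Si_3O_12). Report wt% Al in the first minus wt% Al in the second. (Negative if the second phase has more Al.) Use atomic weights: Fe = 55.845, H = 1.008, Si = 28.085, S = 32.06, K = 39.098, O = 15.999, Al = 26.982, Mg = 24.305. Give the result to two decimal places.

8.53 percentage points

First mineral: 80.946 g Al in 414.198 g formula = 19.54 wt% Al.
Second mineral: 53.964 g Al in 490.172 g formula = 11.01 wt% Al.
19.54% − 11.01% gives a difference of 8.53 percentage points.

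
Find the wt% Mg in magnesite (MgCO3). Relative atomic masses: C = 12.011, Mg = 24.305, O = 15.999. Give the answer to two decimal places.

28.83 mass %

M(MgCO3) = 84.313 g/mol.
Mg contributes 1 × 24.305 = 24.305 g per mole.
24.305/84.313 = 0.2883 → 28.83%.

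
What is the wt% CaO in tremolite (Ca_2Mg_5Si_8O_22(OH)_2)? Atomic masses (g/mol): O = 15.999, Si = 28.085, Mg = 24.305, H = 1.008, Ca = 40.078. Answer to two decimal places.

Molar mass of Ca_2Mg_5Si_8O_22(OH)_2 = 2·40.078 + 5·24.305 + 8·28.085 + 24·15.999 + 2·1.008 = 812.353 g/mol.
Each formula unit contains 2 Ca, equivalent to 2/1 = 2.0000 mol CaO.
M(CaO) = 1×40.078 + 1×15.999 = 56.077 g/mol.
Mass of CaO per formula unit = 2.0000 × 56.077 = 112.154 g.
CaO wt% = 112.154 / 812.353 × 100 = 13.81%.

13.81 wt%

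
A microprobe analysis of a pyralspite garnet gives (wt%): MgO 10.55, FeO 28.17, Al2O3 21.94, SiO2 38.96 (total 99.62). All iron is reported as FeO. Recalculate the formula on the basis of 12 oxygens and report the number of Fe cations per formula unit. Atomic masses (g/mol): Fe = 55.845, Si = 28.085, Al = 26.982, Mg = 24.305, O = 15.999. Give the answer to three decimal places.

10.55 wt% MgO ÷ 40.304 g/mol = 0.26176 mol, giving 0.26176 Mg and 0.26176 O.
28.17 wt% FeO ÷ 71.844 g/mol = 0.39210 mol, giving 0.39210 Fe and 0.39210 O.
21.94 wt% Al2O3 ÷ 101.961 g/mol = 0.21518 mol, giving 0.43036 Al and 0.64554 O.
38.96 wt% SiO2 ÷ 60.083 g/mol = 0.64844 mol, giving 0.64844 Si and 1.29688 O.
Oxygen sums to 2.59628; scaling by 12/2.59628 = 4.62200 puts the formula on 12 O.
Fe: 0.39210 × 4.62200 = 1.812 atoms per formula unit.

1.812 Fe apfu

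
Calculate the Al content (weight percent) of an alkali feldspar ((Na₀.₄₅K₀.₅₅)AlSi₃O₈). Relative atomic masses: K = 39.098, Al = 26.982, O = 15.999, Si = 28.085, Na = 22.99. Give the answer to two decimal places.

Formula mass = 0.45×22.99 + 0.55×39.098 + 1×26.982 + 3×28.085 + 8×15.999 = 271.078 g/mol, of which 26.982 g is Al.
So Al makes up 26.982/271.078 = 0.0995 of the mass, i.e. 9.95%.

9.95 weight percent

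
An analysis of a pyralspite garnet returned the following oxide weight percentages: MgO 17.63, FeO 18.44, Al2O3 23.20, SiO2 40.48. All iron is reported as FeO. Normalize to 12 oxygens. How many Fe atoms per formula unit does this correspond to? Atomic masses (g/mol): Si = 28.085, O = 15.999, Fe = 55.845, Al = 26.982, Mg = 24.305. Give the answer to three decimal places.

1.131 Fe apfu

17.63 wt% MgO ÷ 40.304 g/mol = 0.43743 mol, giving 0.43743 Mg and 0.43743 O.
18.44 wt% FeO ÷ 71.844 g/mol = 0.25667 mol, giving 0.25667 Fe and 0.25667 O.
23.20 wt% Al2O3 ÷ 101.961 g/mol = 0.22754 mol, giving 0.45508 Al and 0.68262 O.
40.48 wt% SiO2 ÷ 60.083 g/mol = 0.67373 mol, giving 0.67373 Si and 1.34746 O.
Oxygen sums to 2.72418; scaling by 12/2.72418 = 4.40500 puts the formula on 12 O.
Fe: 0.25667 × 4.40500 = 1.131 atoms per formula unit.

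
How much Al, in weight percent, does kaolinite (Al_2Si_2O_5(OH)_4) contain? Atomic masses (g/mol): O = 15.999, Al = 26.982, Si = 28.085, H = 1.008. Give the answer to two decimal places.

Formula mass = 2×26.982 + 2×28.085 + 9×15.999 + 4×1.008 = 258.157 g/mol, of which 53.964 g is Al.
So Al makes up 53.964/258.157 = 0.2090 of the mass, i.e. 20.90%.

20.90 weight percent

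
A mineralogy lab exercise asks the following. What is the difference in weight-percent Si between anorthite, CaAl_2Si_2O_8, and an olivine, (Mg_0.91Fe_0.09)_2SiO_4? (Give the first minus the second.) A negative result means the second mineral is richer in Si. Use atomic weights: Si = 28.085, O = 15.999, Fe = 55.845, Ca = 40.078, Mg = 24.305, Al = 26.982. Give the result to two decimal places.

Si in CaAl_2Si_2O_8: molar mass 278.204 g/mol; 2×28.085 = 56.170 g → 20.19 wt%.
Si in (Mg_0.91Fe_0.09)_2SiO_4: molar mass 146.368 g/mol; 1×28.085 = 28.085 g → 19.19 wt%.
Difference = 20.19 − 19.19 = 1.00 percentage points.

1.00 percentage points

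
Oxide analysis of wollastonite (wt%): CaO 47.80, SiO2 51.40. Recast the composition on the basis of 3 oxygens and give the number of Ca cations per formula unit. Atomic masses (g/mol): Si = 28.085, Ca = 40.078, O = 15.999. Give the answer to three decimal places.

0.998 Ca apfu

CaO (M=56.077): mol = 0.85240; Ca = 0.85240, O = 0.85240.
SiO2 (M=60.083): mol = 0.85548; Si = 0.85548, O = 1.71096.
ΣO = 2.56336; factor = 3/ΣO = 1.17034.
Ca apfu = 0.85240 × 1.17034 = 0.998.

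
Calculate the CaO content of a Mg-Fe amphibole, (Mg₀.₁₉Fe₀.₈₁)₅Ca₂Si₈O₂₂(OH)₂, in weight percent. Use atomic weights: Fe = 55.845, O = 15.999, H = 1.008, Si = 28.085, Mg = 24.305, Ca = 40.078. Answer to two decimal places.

11.93 wt%

Molar mass of (Mg₀.₁₉Fe₀.₈₁)₅Ca₂Si₈O₂₂(OH)₂ = 0.95×24.305 + 4.05×55.845 + 2×40.078 + 8×28.085 + 24×15.999 + 2×1.008 = 940.090 g/mol.
Each formula unit contains 2 Ca, equivalent to 2/1 = 2.0000 mol CaO.
M(CaO) = 1×40.078 + 1×15.999 = 56.077 g/mol.
Mass of CaO per formula unit = 2.0000 × 56.077 = 112.154 g.
CaO wt% = 112.154 / 940.090 × 100 = 11.93%.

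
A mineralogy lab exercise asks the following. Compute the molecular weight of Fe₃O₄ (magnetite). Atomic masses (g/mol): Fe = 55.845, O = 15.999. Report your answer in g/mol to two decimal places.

The formula mass is the sum 3(55.845) + 4(15.999).

231.53 g/mol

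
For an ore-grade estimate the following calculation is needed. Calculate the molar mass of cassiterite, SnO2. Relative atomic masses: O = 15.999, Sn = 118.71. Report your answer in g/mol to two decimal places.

150.71 g/mol

The formula mass is the sum 1·118.71 + 2·15.999.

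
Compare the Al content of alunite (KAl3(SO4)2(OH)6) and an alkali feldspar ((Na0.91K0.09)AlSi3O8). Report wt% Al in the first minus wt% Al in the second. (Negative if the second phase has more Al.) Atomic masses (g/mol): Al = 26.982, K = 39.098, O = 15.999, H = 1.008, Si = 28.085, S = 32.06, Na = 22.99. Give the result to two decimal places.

First mineral: 80.946 g Al in 414.198 g formula = 19.54 wt% Al.
Second mineral: 26.982 g Al in 263.669 g formula = 10.23 wt% Al.
19.54% − 10.23% gives a difference of 9.31 percentage points.

9.31 percentage points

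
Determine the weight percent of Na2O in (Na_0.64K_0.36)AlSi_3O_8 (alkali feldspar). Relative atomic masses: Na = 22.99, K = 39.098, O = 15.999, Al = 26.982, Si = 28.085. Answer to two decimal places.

Molar mass of (Na_0.64K_0.36)AlSi_3O_8 = 0.64*22.99 + 0.36*39.098 + 1*26.982 + 3*28.085 + 8*15.999 = 268.018 g/mol.
Each formula unit contains 0.64 Na, equivalent to 0.64/2 = 0.3200 mol Na2O.
M(Na2O) = 2×22.99 + 1×15.999 = 61.979 g/mol.
Mass of Na2O per formula unit = 0.3200 × 61.979 = 19.833 g.
Na2O wt% = 19.833 / 268.018 × 100 = 7.40%.

7.40 wt%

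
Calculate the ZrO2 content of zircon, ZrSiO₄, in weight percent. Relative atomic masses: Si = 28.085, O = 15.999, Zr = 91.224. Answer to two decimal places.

67.22 wt%

Formula mass = 183.305 g/mol.
1 Zr → 1.0000 mol ZrO2 per formula unit; M(ZrO2) = 123.222, so ZrO2 mass = 123.222 g.
123.222/183.305 × 100 = 67.22 wt%.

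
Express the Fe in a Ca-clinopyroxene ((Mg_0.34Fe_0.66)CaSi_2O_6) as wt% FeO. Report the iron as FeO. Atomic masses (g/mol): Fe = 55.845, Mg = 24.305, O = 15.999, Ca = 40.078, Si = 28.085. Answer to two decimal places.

Formula mass = 237.363 g/mol.
0.66 Fe → 0.6600 mol FeO per formula unit; M(FeO) = 71.844, so FeO mass = 47.417 g.
47.417/237.363 × 100 = 19.98 wt%.

19.98 wt%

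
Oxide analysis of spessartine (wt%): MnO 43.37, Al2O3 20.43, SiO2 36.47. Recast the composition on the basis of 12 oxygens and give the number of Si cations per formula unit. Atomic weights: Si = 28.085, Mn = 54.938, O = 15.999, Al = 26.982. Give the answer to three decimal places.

MnO (M=70.937): mol = 0.61139; Mn = 0.61139, O = 0.61139.
Al2O3 (M=101.961): mol = 0.20037; Al = 0.40074, O = 0.60111.
SiO2 (M=60.083): mol = 0.60699; Si = 0.60699, O = 1.21398.
ΣO = 2.42648; factor = 12/ΣO = 4.94544.
Si apfu = 0.60699 × 4.94544 = 3.002.

3.002 Si apfu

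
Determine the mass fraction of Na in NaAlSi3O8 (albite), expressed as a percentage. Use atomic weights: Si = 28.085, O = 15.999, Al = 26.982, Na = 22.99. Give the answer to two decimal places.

8.77 mass %

Molar mass of NaAlSi3O8: 1*22.99 + 1*26.982 + 3*28.085 + 8*15.999 = 262.219 g/mol.
Mass of Na per formula unit: 1 × 22.99 = 22.990 g.
Weight fraction Na = 22.990 / 262.219 = 0.0877.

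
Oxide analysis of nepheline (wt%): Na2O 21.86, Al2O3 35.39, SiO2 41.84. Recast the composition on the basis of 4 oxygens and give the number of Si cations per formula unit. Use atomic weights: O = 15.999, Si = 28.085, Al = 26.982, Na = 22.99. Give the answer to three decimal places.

1.000 Si apfu

21.86 wt% Na2O ÷ 61.979 g/mol = 0.35270 mol, giving 0.70540 Na and 0.35270 O.
35.39 wt% Al2O3 ÷ 101.961 g/mol = 0.34709 mol, giving 0.69418 Al and 1.04127 O.
41.84 wt% SiO2 ÷ 60.083 g/mol = 0.69637 mol, giving 0.69637 Si and 1.39274 O.
Oxygen sums to 2.78671; scaling by 4/2.78671 = 1.43538 puts the formula on 4 O.
Si: 0.69637 × 1.43538 = 1.000 atoms per formula unit.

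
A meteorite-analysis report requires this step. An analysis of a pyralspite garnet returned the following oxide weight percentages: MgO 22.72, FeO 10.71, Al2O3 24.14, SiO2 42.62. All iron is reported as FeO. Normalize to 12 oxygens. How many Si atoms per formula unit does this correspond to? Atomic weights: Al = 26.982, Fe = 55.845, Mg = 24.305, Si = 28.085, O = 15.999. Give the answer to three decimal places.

MgO: 22.72/40.304 = 0.56372 mol → 0.56372 mol Mg, 0.56372 mol O.
FeO: 10.71/71.844 = 0.14907 mol → 0.14907 mol Fe, 0.14907 mol O.
Al2O3: 24.14/101.961 = 0.23676 mol → 0.47352 mol Al, 0.71028 mol O.
SiO2: 42.62/60.083 = 0.70935 mol → 0.70935 mol Si, 1.41870 mol O.
Total oxygen = 2.84177 mol. Normalization factor = 12/2.84177 = 4.22272.
Si per 12 O = 0.70935 × 4.22272 = 2.995.

2.995 Si apfu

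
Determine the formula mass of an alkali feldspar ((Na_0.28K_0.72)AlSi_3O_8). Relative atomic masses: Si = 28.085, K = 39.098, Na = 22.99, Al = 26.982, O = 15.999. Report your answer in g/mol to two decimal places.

273.82 g/mol

Na: 0.28 × 22.99 = 6.4372
K: 0.72 × 39.098 = 28.1506
Al: 1 × 26.982 = 26.9820
Si: 3 × 28.085 = 84.2550
O: 8 × 15.999 = 127.9920
Summing the contributions gives the formula mass.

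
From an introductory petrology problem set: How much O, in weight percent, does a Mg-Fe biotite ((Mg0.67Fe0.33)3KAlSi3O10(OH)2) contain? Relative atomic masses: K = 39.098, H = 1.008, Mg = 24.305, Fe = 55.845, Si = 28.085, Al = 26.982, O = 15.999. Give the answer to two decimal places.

M((Mg0.67Fe0.33)3KAlSi3O10(OH)2) = 448.479 g/mol.
O contributes 12 × 15.999 = 191.988 g per mole.
191.988/448.479 = 0.4281 → 42.81%.

42.81 weight percent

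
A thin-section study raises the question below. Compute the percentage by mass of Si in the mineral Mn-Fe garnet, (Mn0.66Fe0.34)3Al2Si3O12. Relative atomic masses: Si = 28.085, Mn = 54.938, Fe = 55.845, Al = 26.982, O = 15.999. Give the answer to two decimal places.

Molar mass of (Mn0.66Fe0.34)3Al2Si3O12: 1.98*54.938 + 1.02*55.845 + 2*26.982 + 3*28.085 + 12*15.999 = 495.946 g/mol.
Mass of Si per formula unit: 3 × 28.085 = 84.255 g.
Weight fraction Si = 84.255 / 495.946 = 0.1699.

16.99 weight percent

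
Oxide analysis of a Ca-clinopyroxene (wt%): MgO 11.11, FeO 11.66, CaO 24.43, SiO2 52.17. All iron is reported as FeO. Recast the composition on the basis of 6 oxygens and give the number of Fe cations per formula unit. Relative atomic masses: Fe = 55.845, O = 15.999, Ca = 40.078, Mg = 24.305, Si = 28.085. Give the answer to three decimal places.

MgO (M=40.304): mol = 0.27566; Mg = 0.27566, O = 0.27566.
FeO (M=71.844): mol = 0.16230; Fe = 0.16230, O = 0.16230.
CaO (M=56.077): mol = 0.43565; Ca = 0.43565, O = 0.43565.
SiO2 (M=60.083): mol = 0.86830; Si = 0.86830, O = 1.73660.
ΣO = 2.61021; factor = 6/ΣO = 2.29867.
Fe apfu = 0.16230 × 2.29867 = 0.373.

0.373 Fe apfu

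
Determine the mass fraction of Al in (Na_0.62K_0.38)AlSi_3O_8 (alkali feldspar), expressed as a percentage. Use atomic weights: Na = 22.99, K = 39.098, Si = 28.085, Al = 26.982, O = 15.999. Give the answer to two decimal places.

10.06 mass %

Molar mass of (Na_0.62K_0.38)AlSi_3O_8: 0.62×22.99 + 0.38×39.098 + 1×26.982 + 3×28.085 + 8×15.999 = 268.340 g/mol.
Mass of Al per formula unit: 1 × 26.982 = 26.982 g.
Weight fraction Al = 26.982 / 268.340 = 0.1006.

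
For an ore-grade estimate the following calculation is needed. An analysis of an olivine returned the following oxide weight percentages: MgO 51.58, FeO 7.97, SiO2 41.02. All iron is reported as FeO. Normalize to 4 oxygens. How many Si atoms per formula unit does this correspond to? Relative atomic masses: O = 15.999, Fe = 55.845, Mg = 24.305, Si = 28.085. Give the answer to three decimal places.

MgO (M=40.304): mol = 1.27977; Mg = 1.27977, O = 1.27977.
FeO (M=71.844): mol = 0.11093; Fe = 0.11093, O = 0.11093.
SiO2 (M=60.083): mol = 0.68272; Si = 0.68272, O = 1.36544.
ΣO = 2.75614; factor = 4/ΣO = 1.45131.
Si apfu = 0.68272 × 1.45131 = 0.991.

0.991 Si apfu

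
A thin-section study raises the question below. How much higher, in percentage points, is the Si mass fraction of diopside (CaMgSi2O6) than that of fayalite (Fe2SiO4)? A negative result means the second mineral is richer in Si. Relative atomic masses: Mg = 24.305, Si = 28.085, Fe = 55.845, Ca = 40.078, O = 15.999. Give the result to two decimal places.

First mineral: 56.170 g Si in 216.547 g formula = 25.94 wt% Si.
Second mineral: 28.085 g Si in 203.771 g formula = 13.78 wt% Si.
25.94% − 13.78% gives a difference of 12.16 percentage points.

12.16 percentage points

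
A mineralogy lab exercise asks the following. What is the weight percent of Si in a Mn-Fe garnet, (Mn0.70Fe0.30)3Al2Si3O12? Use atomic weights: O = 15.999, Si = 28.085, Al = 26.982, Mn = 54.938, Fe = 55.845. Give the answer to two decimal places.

M((Mn0.70Fe0.30)3Al2Si3O12) = 495.837 g/mol.
Si contributes 3 × 28.085 = 84.255 g per mole.
84.255/495.837 = 0.1699 → 16.99%.

16.99 wt%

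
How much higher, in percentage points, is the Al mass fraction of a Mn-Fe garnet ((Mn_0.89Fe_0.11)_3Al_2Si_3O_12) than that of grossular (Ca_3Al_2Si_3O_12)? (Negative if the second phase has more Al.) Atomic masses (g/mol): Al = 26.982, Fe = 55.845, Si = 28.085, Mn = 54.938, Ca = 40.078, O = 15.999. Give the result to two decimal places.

-1.09 percentage points

Al in (Mn_0.89Fe_0.11)_3Al_2Si_3O_12: molar mass 495.320 g/mol; 2×26.982 = 53.964 g → 10.89 wt%.
Al in Ca_3Al_2Si_3O_12: molar mass 450.441 g/mol; 2×26.982 = 53.964 g → 11.98 wt%.
Difference = 10.89 − 11.98 = -1.09 percentage points.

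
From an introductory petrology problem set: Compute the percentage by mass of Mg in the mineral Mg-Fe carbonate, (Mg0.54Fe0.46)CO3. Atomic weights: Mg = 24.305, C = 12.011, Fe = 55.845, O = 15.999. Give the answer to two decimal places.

Formula mass = 0.54·24.305 + 0.46·55.845 + 1·12.011 + 3·15.999 = 98.821 g/mol, of which 13.125 g is Mg.
So Mg makes up 13.125/98.821 = 0.1328 of the mass, i.e. 13.28%.

13.28 weight percent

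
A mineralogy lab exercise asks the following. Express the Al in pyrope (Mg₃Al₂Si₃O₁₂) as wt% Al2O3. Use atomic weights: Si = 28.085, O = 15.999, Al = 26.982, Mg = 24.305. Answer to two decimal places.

25.29 wt%

Molar mass of Mg₃Al₂Si₃O₁₂ = 3·24.305 + 2·26.982 + 3·28.085 + 12·15.999 = 403.122 g/mol.
Each formula unit contains 2 Al, equivalent to 2/2 = 1.0000 mol Al2O3.
M(Al2O3) = 2×26.982 + 3×15.999 = 101.961 g/mol.
Mass of Al2O3 per formula unit = 1.0000 × 101.961 = 101.961 g.
Al2O3 wt% = 101.961 / 403.122 × 100 = 25.29%.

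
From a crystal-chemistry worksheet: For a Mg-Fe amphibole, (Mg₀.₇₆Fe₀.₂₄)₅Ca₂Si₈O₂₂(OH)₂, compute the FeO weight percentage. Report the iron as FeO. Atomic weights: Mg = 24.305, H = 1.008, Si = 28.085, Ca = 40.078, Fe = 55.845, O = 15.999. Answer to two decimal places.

10.14 wt%

M((Mg₀.₇₆Fe₀.₂₄)₅Ca₂Si₈O₂₂(OH)₂) = 850.201 g/mol; M(FeO) = 71.844 g/mol.
Moles FeO per formula unit = 1.20 Fe ÷ 1 = 1.2000.
FeO fraction = (1.2000 × 71.844) / 850.201 = 86.213/850.201 = 0.1014.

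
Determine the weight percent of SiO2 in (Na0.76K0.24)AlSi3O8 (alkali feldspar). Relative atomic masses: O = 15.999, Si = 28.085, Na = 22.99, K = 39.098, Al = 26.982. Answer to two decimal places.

67.74 wt%

Molar mass of (Na0.76K0.24)AlSi3O8 = 0.76·22.99 + 0.24·39.098 + 1·26.982 + 3·28.085 + 8·15.999 = 266.085 g/mol.
Each formula unit contains 3 Si, equivalent to 3/1 = 3.0000 mol SiO2.
M(SiO2) = 1×28.085 + 2×15.999 = 60.083 g/mol.
Mass of SiO2 per formula unit = 3.0000 × 60.083 = 180.249 g.
SiO2 wt% = 180.249 / 266.085 × 100 = 67.74%.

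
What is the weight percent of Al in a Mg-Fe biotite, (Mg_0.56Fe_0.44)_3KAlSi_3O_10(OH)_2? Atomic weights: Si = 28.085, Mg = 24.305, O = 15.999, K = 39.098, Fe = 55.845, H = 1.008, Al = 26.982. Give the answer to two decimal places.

Formula mass = 1.68·24.305 + 1.32·55.845 + 1·39.098 + 1·26.982 + 3·28.085 + 12·15.999 + 2·1.008 = 458.887 g/mol, of which 26.982 g is Al.
So Al makes up 26.982/458.887 = 0.0588 of the mass, i.e. 5.88%.

5.88 weight percent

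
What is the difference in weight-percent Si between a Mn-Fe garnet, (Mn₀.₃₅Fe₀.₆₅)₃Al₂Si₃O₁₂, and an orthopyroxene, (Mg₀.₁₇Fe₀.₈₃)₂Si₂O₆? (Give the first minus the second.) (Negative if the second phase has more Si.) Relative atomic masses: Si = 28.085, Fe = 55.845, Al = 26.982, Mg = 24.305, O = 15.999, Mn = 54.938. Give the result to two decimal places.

-5.23 percentage points

M((Mn₀.₃₅Fe₀.₆₅)₃Al₂Si₃O₁₂) = 496.790 g/mol, so wt% Si = 84.255/496.790 × 100 = 16.96%.
M((Mg₀.₁₇Fe₀.₈₃)₂Si₂O₆) = 253.130 g/mol, so wt% Si = 56.170/253.130 × 100 = 22.19%.
16.96 − 22.19 = -5.23 pp.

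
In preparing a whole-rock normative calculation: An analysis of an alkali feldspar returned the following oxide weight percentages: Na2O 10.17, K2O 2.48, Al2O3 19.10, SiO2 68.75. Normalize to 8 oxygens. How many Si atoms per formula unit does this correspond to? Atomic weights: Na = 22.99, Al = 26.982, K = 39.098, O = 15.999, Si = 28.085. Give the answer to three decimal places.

Na2O (M=61.979): mol = 0.16409; Na = 0.32818, O = 0.16409.
K2O (M=94.195): mol = 0.02633; K = 0.05266, O = 0.02633.
Al2O3 (M=101.961): mol = 0.18733; Al = 0.37466, O = 0.56199.
SiO2 (M=60.083): mol = 1.14425; Si = 1.14425, O = 2.28850.
ΣO = 3.04091; factor = 8/ΣO = 2.63079.
Si apfu = 1.14425 × 2.63079 = 3.010.

3.010 Si apfu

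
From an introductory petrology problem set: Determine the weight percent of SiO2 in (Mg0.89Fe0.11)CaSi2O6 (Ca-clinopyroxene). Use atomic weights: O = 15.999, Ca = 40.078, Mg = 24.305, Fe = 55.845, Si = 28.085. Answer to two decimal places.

M((Mg0.89Fe0.11)CaSi2O6) = 220.016 g/mol; M(SiO2) = 60.083 g/mol.
Moles SiO2 per formula unit = 2 Si ÷ 1 = 2.0000.
SiO2 fraction = (2.0000 × 60.083) / 220.016 = 120.166/220.016 = 0.5462.

54.62 wt%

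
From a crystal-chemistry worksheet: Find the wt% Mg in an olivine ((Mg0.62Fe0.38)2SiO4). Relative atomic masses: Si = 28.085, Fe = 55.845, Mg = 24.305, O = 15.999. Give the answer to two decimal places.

18.30 wt%

Formula mass = 1.24*24.305 + 0.76*55.845 + 1*28.085 + 4*15.999 = 164.661 g/mol, of which 30.138 g is Mg.
So Mg makes up 30.138/164.661 = 0.1830 of the mass, i.e. 18.30%.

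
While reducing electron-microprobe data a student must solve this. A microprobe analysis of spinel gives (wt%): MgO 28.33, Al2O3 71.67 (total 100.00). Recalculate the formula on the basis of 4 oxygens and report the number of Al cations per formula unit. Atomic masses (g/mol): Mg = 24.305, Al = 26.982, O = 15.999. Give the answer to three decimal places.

2.000 Al apfu

MgO (M=40.304): mol = 0.70291; Mg = 0.70291, O = 0.70291.
Al2O3 (M=101.961): mol = 0.70292; Al = 1.40584, O = 2.10876.
ΣO = 2.81167; factor = 4/ΣO = 1.42264.
Al apfu = 1.40584 × 1.42264 = 2.000.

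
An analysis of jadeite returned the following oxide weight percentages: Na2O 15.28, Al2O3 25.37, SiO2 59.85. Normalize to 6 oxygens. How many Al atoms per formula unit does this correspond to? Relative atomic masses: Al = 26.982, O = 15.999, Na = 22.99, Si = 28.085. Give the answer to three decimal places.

15.28 wt% Na2O ÷ 61.979 g/mol = 0.24654 mol, giving 0.49308 Na and 0.24654 O.
25.37 wt% Al2O3 ÷ 101.961 g/mol = 0.24882 mol, giving 0.49764 Al and 0.74646 O.
59.85 wt% SiO2 ÷ 60.083 g/mol = 0.99612 mol, giving 0.99612 Si and 1.99224 O.
Oxygen sums to 2.98524; scaling by 6/2.98524 = 2.00989 puts the formula on 6 O.
Al: 0.49764 × 2.00989 = 1.000 atoms per formula unit.

1.000 Al apfu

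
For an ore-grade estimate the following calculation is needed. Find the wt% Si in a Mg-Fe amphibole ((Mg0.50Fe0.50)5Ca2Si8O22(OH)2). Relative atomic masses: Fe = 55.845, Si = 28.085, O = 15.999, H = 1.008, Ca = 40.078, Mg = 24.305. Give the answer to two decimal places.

25.21 wt%

Molar mass of (Mg0.50Fe0.50)5Ca2Si8O22(OH)2: 2.50·24.305 + 2.50·55.845 + 2·40.078 + 8·28.085 + 24·15.999 + 2·1.008 = 891.203 g/mol.
Mass of Si per formula unit: 8 × 28.085 = 224.680 g.
Weight fraction Si = 224.680 / 891.203 = 0.2521.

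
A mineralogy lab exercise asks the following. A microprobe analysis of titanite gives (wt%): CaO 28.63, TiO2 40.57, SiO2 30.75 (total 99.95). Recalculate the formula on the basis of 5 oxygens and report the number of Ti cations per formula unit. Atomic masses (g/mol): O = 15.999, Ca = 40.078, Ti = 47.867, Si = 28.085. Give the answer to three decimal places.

CaO (M=56.077): mol = 0.51055; Ca = 0.51055, O = 0.51055.
TiO2 (M=79.865): mol = 0.50798; Ti = 0.50798, O = 1.01596.
SiO2 (M=60.083): mol = 0.51179; Si = 0.51179, O = 1.02358.
ΣO = 2.55009; factor = 5/ΣO = 1.96072.
Ti apfu = 0.50798 × 1.96072 = 0.996.

0.996 Ti apfu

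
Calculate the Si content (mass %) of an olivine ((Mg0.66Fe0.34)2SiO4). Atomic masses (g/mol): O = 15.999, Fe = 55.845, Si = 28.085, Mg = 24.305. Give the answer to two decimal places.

17.32 mass %

Molar mass of (Mg0.66Fe0.34)2SiO4: 1.32·24.305 + 0.68·55.845 + 1·28.085 + 4·15.999 = 162.138 g/mol.
Mass of Si per formula unit: 1 × 28.085 = 28.085 g.
Weight fraction Si = 28.085 / 162.138 = 0.1732.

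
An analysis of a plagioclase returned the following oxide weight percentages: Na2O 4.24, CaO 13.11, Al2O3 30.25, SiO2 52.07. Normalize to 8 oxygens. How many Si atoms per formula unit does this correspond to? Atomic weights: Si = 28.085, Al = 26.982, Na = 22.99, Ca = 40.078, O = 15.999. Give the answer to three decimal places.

Na2O (M=61.979): mol = 0.06841; Na = 0.13682, O = 0.06841.
CaO (M=56.077): mol = 0.23379; Ca = 0.23379, O = 0.23379.
Al2O3 (M=101.961): mol = 0.29668; Al = 0.59336, O = 0.89004.
SiO2 (M=60.083): mol = 0.86663; Si = 0.86663, O = 1.73326.
ΣO = 2.92550; factor = 8/ΣO = 2.73458.
Si apfu = 0.86663 × 2.73458 = 2.370.

2.370 Si apfu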